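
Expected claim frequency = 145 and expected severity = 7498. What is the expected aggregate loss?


E[S] = E[N] * E[X]
= 145 * 7498
= 1.0872e+06


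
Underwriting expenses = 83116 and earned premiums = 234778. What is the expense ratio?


Expense ratio = expenses / premiums
= 83116 / 234778
= 0.354


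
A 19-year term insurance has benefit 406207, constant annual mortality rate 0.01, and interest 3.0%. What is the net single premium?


NSP = benefit * sum_{k=0}^{n-1} k_p_x * q * v^(k+1)
With constant q=0.01, v=0.970874
Sum = 0.132212
NSP = 406207 * 0.132212
= 53705.397


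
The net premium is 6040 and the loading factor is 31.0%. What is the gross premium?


Gross = net * (1 + loading)
= 6040 * (1 + 0.31)
= 6040 * 1.31
= 7912.4


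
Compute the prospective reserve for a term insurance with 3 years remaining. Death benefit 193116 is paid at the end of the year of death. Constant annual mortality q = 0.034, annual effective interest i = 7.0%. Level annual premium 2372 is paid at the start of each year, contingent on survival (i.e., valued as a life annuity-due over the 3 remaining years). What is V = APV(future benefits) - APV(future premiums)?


v = 1/(1+i) = 0.934579
APV(future benefits) per unit = sum_{k=0}^{2} k_p_x * q * v^(k+1) = 0.086362
APV(future benefits) = 193116 * 0.086362 = 16677.8557
Life annuity-due factor ä_{x:3} = sum_{k=0}^{2} k_p_x * v^k = 2.717858
APV(future premiums) = 2372 * 2.717858 = 6446.76
V = 16677.8557 - 6446.76
= 10231.0957


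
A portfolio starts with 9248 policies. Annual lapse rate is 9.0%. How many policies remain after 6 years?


remaining = initial * (1 - lapse)^years
= 9248 * (1 - 0.09)^6
= 9248 * 0.567869
= 5251.6548


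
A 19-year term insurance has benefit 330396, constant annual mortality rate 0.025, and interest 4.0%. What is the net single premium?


NSP = benefit * sum_{k=0}^{n-1} k_p_x * q * v^(k+1)
With constant q=0.025, v=0.961538
Sum = 0.271771
NSP = 330396 * 0.271771
= 89791.9697


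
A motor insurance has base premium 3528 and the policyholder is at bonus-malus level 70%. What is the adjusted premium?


adjusted = base * BM_level / 100
= 3528 * 70 / 100
= 3528 * 0.7
= 2469.6


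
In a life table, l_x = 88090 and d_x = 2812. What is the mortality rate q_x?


q_x = d_x / l_x
= 2812 / 88090
= 0.0319


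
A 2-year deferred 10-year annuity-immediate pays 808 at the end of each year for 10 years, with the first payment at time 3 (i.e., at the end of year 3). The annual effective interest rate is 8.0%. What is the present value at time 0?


PV at time 2 of the 10-year annuity-immediate:
a_n = 808 * (1-(1+0.08)^(-10))/0.08 = 5421.7458
Discount back 2 years to time 0:
PV = 5421.7458 * (1+0.08)^(-2)
= 5421.7458 * 0.857339
= 4648.2731


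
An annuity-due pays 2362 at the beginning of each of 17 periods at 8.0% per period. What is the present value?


PV_due = PMT * (1-(1+i)^(-n))/i * (1+i)
PV_immediate = 21545.3092
PV_due = 21545.3092 * 1.08
= 23268.9339


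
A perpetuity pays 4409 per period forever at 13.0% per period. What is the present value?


PV = PMT / i
= 4409 / 0.13
= 33915.3846


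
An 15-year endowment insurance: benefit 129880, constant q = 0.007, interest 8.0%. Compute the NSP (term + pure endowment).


Term component = 7485.2599
Pure endowment = 15_p_x * v^15 * benefit = 0.899992 * 0.315242 * 129880 = 36848.9125
NSP = 44334.1724


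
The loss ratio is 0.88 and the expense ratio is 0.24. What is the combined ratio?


Combined ratio = loss ratio + expense ratio
= 0.88 + 0.24
= 1.12


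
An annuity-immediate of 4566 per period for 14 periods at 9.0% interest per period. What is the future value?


FV = PMT * ((1+i)^n - 1) / i
= 4566 * ((1.09)^14 - 1) / 0.09
= 4566 * (3.341727 - 1) / 0.09
= 118803.6178


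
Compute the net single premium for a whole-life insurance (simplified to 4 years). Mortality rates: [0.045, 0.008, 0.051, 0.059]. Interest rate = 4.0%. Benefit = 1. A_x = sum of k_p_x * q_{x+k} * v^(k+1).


v = 0.961538
Year 0: k_p_x=1.0, q=0.045, term=0.043269
Year 1: k_p_x=0.955, q=0.008, term=0.007064
Year 2: k_p_x=0.94736, q=0.051, term=0.042952
Year 3: k_p_x=0.899045, q=0.059, term=0.045342
A_x = 0.1386


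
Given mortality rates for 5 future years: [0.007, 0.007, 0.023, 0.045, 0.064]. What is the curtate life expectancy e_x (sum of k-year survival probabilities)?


e_x = sum_{k=1}^{n} k_p_x
k_p_x values:
  1_p_x = 0.993
  2_p_x = 0.986049
  3_p_x = 0.96337
  4_p_x = 0.920018
  5_p_x = 0.861137
e_x = 4.7236


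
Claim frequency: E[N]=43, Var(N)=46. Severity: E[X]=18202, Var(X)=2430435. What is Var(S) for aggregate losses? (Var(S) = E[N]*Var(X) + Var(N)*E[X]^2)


Var(S) = E[N]*Var(X) + Var(N)*E[X]^2
= 43*2430435 + 46*18202^2
= 104508705 + 15240388984
= 1.5345e+10


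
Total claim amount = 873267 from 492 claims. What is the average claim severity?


severity = total / number
= 873267 / 492
= 1774.9329


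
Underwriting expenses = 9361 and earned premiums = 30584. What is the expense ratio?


Expense ratio = expenses / premiums
= 9361 / 30584
= 0.3061


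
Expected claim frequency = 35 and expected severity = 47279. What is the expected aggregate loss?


E[S] = E[N] * E[X]
= 35 * 47279
= 1.6548e+06


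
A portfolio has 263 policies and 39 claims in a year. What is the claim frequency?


frequency = claims / policies
= 39 / 263
= 0.1483


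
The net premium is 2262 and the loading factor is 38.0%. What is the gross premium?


Gross = net * (1 + loading)
= 2262 * (1 + 0.38)
= 2262 * 1.38
= 3121.56


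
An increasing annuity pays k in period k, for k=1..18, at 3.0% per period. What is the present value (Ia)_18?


(Ia)_n = sum_{k=1}^{n} k * v^k, v = 1/(1+i)
v = 0.970874
Sum computed term by term:
(Ia)_18 = 119.7672


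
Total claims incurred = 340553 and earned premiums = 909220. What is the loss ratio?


Loss ratio = claims / premiums
= 340553 / 909220
= 0.3746


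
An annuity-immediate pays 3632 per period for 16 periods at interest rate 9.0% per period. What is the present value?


PV = PMT * (1 - (1+i)^(-n)) / i
= 3632 * (1 - (1+0.09)^(-16)) / 0.09
= 3632 * (1 - 0.25187) / 0.09
= 3632 * 8.312558
= 30191.2114


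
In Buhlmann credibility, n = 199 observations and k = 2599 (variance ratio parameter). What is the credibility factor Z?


Z = n / (n + k)
= 199 / (199 + 2599)
= 199 / 2798
= 0.0711


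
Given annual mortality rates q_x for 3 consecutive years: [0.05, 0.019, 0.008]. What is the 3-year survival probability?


p_k = 1 - q_k for each year
Survival = product of (1 - q_k)
= 0.95 * 0.981 * 0.992
= 0.9245


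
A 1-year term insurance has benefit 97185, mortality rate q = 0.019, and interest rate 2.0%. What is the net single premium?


NSP = benefit * q * v
v = 1/(1+i) = 0.980392
NSP = 97185 * 0.019 * 0.980392
= 1810.3088


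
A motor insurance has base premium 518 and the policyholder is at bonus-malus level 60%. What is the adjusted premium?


adjusted = base * BM_level / 100
= 518 * 60 / 100
= 518 * 0.6
= 310.8


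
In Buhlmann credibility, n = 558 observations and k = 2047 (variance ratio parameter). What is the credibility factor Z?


Z = n / (n + k)
= 558 / (558 + 2047)
= 558 / 2605
= 0.2142


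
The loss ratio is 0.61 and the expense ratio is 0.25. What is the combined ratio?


Combined ratio = loss ratio + expense ratio
= 0.61 + 0.25
= 0.86


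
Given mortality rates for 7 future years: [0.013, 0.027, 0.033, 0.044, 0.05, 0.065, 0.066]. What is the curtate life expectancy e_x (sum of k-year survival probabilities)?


e_x = sum_{k=1}^{n} k_p_x
k_p_x values:
  1_p_x = 0.987
  2_p_x = 0.960351
  3_p_x = 0.928659
  4_p_x = 0.887798
  5_p_x = 0.843408
  6_p_x = 0.788587
  7_p_x = 0.73654
e_x = 6.1323


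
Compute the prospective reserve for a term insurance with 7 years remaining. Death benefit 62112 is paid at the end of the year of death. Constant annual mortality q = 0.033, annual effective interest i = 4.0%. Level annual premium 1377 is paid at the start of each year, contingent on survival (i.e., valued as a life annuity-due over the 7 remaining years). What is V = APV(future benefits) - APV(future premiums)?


v = 1/(1+i) = 0.961538
APV(future benefits) per unit = sum_{k=0}^{6} k_p_x * q * v^(k+1) = 0.180447
APV(future benefits) = 62112 * 0.180447 = 11207.8932
Life annuity-due factor ä_{x:7} = sum_{k=0}^{6} k_p_x * v^k = 5.686799
APV(future premiums) = 1377 * 5.686799 = 7830.7221
V = 11207.8932 - 7830.7221
= 3377.1711


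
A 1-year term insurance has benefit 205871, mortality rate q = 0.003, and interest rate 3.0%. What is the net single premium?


NSP = benefit * q * v
v = 1/(1+i) = 0.970874
NSP = 205871 * 0.003 * 0.970874
= 599.6243


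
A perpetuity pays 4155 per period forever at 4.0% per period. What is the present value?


PV = PMT / i
= 4155 / 0.04
= 103875.0


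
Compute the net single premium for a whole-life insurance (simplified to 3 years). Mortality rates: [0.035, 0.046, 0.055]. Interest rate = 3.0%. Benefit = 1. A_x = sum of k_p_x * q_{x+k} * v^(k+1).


v = 0.970874
Year 0: k_p_x=1.0, q=0.035, term=0.033981
Year 1: k_p_x=0.965, q=0.046, term=0.041842
Year 2: k_p_x=0.92061, q=0.055, term=0.046337
A_x = 0.1222


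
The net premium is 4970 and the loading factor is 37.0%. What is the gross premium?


Gross = net * (1 + loading)
= 4970 * (1 + 0.37)
= 4970 * 1.37
= 6808.9


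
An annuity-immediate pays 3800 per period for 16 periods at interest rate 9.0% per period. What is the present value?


PV = PMT * (1 - (1+i)^(-n)) / i
= 3800 * (1 - (1+0.09)^(-16)) / 0.09
= 3800 * (1 - 0.25187) / 0.09
= 3800 * 8.312558
= 31587.7211


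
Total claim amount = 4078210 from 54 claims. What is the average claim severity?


severity = total / number
= 4078210 / 54
= 75522.4074


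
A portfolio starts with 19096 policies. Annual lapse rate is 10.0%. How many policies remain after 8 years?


remaining = initial * (1 - lapse)^years
= 19096 * (1 - 0.1)^8
= 19096 * 0.430467
= 8220.2018


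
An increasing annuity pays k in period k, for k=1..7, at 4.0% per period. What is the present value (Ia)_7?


(Ia)_n = sum_{k=1}^{n} k * v^k, v = 1/(1+i)
v = 0.961538
Sum computed term by term:
(Ia)_7 = 23.0678


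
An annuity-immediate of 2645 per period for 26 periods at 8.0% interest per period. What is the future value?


FV = PMT * ((1+i)^n - 1) / i
= 2645 * ((1.08)^26 - 1) / 0.08
= 2645 * (7.396353 - 1) / 0.08
= 211479.4281


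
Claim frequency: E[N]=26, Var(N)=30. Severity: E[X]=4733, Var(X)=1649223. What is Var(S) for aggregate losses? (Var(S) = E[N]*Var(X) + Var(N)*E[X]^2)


Var(S) = E[N]*Var(X) + Var(N)*E[X]^2
= 26*1649223 + 30*4733^2
= 42879798 + 672038670
= 7.1492e+08


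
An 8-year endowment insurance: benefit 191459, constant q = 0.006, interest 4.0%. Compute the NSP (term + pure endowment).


Term component = 7583.1539
Pure endowment = 8_p_x * v^8 * benefit = 0.952996 * 0.73069 * 191459 = 133321.4864
NSP = 140904.6404


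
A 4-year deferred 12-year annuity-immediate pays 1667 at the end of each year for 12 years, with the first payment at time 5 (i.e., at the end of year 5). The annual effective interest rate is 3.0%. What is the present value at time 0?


PV at time 4 of the 12-year annuity-immediate:
a_n = 1667 * (1-(1+0.03)^(-12))/0.03 = 16593.3247
Discount back 4 years to time 0:
PV = 16593.3247 * (1+0.03)^(-4)
= 16593.3247 * 0.888487
= 14742.954


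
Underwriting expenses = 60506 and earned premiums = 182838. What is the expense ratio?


Expense ratio = expenses / premiums
= 60506 / 182838
= 0.3309


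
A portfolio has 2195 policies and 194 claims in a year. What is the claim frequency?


frequency = claims / policies
= 194 / 2195
= 0.0884


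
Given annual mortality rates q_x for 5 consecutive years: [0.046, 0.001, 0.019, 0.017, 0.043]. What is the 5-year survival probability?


p_k = 1 - q_k for each year
Survival = product of (1 - q_k)
= 0.954 * 0.999 * 0.981 * 0.983 * 0.957
= 0.8795


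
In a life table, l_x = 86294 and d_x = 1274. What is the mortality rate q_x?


q_x = d_x / l_x
= 1274 / 86294
= 0.0148


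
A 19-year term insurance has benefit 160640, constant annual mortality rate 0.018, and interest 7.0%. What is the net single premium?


NSP = benefit * sum_{k=0}^{n-1} k_p_x * q * v^(k+1)
With constant q=0.018, v=0.934579
Sum = 0.164494
NSP = 160640 * 0.164494
= 26424.3453


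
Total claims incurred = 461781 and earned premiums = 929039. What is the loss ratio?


Loss ratio = claims / premiums
= 461781 / 929039
= 0.4971


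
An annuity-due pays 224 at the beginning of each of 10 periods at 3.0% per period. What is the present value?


PV_due = PMT * (1-(1+i)^(-n))/i * (1+i)
PV_immediate = 1910.7654
PV_due = 1910.7654 * 1.03
= 1968.0884


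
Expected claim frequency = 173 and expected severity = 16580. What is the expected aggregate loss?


E[S] = E[N] * E[X]
= 173 * 16580
= 2.8683e+06


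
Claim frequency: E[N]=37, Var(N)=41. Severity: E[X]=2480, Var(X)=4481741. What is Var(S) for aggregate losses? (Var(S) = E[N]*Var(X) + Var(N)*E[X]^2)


Var(S) = E[N]*Var(X) + Var(N)*E[X]^2
= 37*4481741 + 41*2480^2
= 165824417 + 252166400
= 4.1799e+08


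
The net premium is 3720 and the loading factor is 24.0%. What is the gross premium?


Gross = net * (1 + loading)
= 3720 * (1 + 0.24)
= 3720 * 1.24
= 4612.8


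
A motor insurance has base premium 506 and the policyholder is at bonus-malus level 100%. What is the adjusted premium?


adjusted = base * BM_level / 100
= 506 * 100 / 100
= 506 * 1.0
= 506.0


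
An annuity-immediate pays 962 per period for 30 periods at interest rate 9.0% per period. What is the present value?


PV = PMT * (1 - (1+i)^(-n)) / i
= 962 * (1 - (1+0.09)^(-30)) / 0.09
= 962 * (1 - 0.075371) / 0.09
= 962 * 10.273654
= 9883.2552


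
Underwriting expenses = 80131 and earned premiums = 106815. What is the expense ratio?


Expense ratio = expenses / premiums
= 80131 / 106815
= 0.7502


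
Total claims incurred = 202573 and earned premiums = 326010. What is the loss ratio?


Loss ratio = claims / premiums
= 202573 / 326010
= 0.6214


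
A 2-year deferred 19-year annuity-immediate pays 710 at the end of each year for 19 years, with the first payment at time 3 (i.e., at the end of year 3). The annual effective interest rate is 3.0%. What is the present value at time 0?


PV at time 2 of the 19-year annuity-immediate:
a_n = 710 * (1-(1+0.03)^(-19))/0.03 = 10169.8974
Discount back 2 years to time 0:
PV = 10169.8974 * (1+0.03)^(-2)
= 10169.8974 * 0.942596
= 9586.1037


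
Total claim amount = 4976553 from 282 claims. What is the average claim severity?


severity = total / number
= 4976553 / 282
= 17647.3511


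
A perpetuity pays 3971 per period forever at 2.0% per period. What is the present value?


PV = PMT / i
= 3971 / 0.02
= 198550.0


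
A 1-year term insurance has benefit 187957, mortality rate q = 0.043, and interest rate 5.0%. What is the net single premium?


NSP = benefit * q * v
v = 1/(1+i) = 0.952381
NSP = 187957 * 0.043 * 0.952381
= 7697.2867


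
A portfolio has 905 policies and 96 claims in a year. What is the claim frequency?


frequency = claims / policies
= 96 / 905
= 0.1061


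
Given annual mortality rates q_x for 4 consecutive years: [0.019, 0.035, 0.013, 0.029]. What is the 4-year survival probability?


p_k = 1 - q_k for each year
Survival = product of (1 - q_k)
= 0.981 * 0.965 * 0.987 * 0.971
= 0.9073


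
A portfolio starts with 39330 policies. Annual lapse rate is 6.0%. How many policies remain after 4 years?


remaining = initial * (1 - lapse)^years
= 39330 * (1 - 0.06)^4
= 39330 * 0.780749
= 30706.8566


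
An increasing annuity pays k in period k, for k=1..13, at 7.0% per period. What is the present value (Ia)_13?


(Ia)_n = sum_{k=1}^{n} k * v^k, v = 1/(1+i)
v = 0.934579
Sum computed term by term:
(Ia)_13 = 50.6878


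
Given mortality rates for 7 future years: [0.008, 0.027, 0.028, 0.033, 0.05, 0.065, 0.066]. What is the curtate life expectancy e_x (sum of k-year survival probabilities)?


e_x = sum_{k=1}^{n} k_p_x
k_p_x values:
  1_p_x = 0.992
  2_p_x = 0.965216
  3_p_x = 0.93819
  4_p_x = 0.90723
  5_p_x = 0.861868
  6_p_x = 0.805847
  7_p_x = 0.752661
e_x = 6.223


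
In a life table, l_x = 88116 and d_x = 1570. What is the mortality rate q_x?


q_x = d_x / l_x
= 1570 / 88116
= 0.0178


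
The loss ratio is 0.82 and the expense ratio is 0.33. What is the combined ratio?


Combined ratio = loss ratio + expense ratio
= 0.82 + 0.33
= 1.15


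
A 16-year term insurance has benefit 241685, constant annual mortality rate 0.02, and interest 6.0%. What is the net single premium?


NSP = benefit * sum_{k=0}^{n-1} k_p_x * q * v^(k+1)
With constant q=0.02, v=0.943396
Sum = 0.17877
NSP = 241685 * 0.17877
= 43206.0104


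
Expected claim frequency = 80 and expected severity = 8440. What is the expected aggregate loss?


E[S] = E[N] * E[X]
= 80 * 8440
= 675200


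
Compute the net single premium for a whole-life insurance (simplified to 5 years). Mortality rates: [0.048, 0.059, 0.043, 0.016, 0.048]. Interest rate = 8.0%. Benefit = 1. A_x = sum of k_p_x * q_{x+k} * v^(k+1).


v = 0.925926
Year 0: k_p_x=1.0, q=0.048, term=0.044444
Year 1: k_p_x=0.952, q=0.059, term=0.048155
Year 2: k_p_x=0.895832, q=0.043, term=0.030579
Year 3: k_p_x=0.857311, q=0.016, term=0.010082
Year 4: k_p_x=0.843594, q=0.048, term=0.027559
A_x = 0.1608


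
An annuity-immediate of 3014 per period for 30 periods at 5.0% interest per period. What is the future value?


FV = PMT * ((1+i)^n - 1) / i
= 3014 * ((1.05)^30 - 1) / 0.05
= 3014 * (4.321942 - 1) / 0.05
= 200246.6864


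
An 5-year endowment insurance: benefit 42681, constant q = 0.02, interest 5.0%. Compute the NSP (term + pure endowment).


Term component = 3557.8199
Pure endowment = 5_p_x * v^5 * benefit = 0.903921 * 0.783526 * 42681 = 30228.6303
NSP = 33786.4502


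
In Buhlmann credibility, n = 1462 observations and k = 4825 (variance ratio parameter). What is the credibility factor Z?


Z = n / (n + k)
= 1462 / (1462 + 4825)
= 1462 / 6287
= 0.2325


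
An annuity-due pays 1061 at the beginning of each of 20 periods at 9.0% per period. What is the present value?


PV_due = PMT * (1-(1+i)^(-n))/i * (1+i)
PV_immediate = 9685.387
PV_due = 9685.387 * 1.09
= 10557.0718


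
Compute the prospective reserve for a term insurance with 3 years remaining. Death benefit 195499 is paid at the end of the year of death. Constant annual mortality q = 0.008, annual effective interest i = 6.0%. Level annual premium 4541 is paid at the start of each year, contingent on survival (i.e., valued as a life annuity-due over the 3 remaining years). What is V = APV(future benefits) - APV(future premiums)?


v = 1/(1+i) = 0.943396
APV(future benefits) per unit = sum_{k=0}^{2} k_p_x * q * v^(k+1) = 0.02122
APV(future benefits) = 195499 * 0.02122 = 4148.5072
Life annuity-due factor ä_{x:3} = sum_{k=0}^{2} k_p_x * v^k = 2.811663
APV(future premiums) = 4541 * 2.811663 = 12767.7595
V = 4148.5072 - 12767.7595
= -8619.2522


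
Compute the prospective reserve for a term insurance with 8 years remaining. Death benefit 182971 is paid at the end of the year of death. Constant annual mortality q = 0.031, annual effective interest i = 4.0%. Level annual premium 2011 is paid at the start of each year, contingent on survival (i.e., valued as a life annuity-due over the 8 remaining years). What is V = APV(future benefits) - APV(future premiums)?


v = 1/(1+i) = 0.961538
APV(future benefits) per unit = sum_{k=0}^{7} k_p_x * q * v^(k+1) = 0.188634
APV(future benefits) = 182971 * 0.188634 = 34514.5331
Life annuity-due factor ä_{x:8} = sum_{k=0}^{7} k_p_x * v^k = 6.328363
APV(future premiums) = 2011 * 6.328363 = 12726.3381
V = 34514.5331 - 12726.3381
= 21788.195


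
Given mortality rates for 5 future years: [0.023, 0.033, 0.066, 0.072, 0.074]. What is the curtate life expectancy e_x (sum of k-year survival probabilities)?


e_x = sum_{k=1}^{n} k_p_x
k_p_x values:
  1_p_x = 0.977
  2_p_x = 0.944759
  3_p_x = 0.882405
  4_p_x = 0.818872
  5_p_x = 0.758275
e_x = 4.3813


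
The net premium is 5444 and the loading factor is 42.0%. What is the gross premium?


Gross = net * (1 + loading)
= 5444 * (1 + 0.42)
= 5444 * 1.42
= 7730.48


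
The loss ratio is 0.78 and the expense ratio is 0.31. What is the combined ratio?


Combined ratio = loss ratio + expense ratio
= 0.78 + 0.31
= 1.09


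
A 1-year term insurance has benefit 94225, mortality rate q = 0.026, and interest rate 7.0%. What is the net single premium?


NSP = benefit * q * v
v = 1/(1+i) = 0.934579
NSP = 94225 * 0.026 * 0.934579
= 2289.5794


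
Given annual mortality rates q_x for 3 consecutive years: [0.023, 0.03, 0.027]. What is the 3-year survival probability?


p_k = 1 - q_k for each year
Survival = product of (1 - q_k)
= 0.977 * 0.97 * 0.973
= 0.9221


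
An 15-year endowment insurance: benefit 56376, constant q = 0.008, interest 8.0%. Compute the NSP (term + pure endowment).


Term component = 3692.836
Pure endowment = 15_p_x * v^15 * benefit = 0.886493 * 0.315242 * 56376 = 15754.8041
NSP = 19447.6401


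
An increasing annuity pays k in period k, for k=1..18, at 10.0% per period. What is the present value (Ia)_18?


(Ia)_n = sum_{k=1}^{n} k * v^k, v = 1/(1+i)
v = 0.909091
Sum computed term by term:
(Ia)_18 = 57.841


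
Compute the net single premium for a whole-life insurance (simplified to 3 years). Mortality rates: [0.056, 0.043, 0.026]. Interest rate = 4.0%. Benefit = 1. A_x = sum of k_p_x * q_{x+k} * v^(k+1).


v = 0.961538
Year 0: k_p_x=1.0, q=0.056, term=0.053846
Year 1: k_p_x=0.944, q=0.043, term=0.03753
Year 2: k_p_x=0.903408, q=0.026, term=0.020881
A_x = 0.1123


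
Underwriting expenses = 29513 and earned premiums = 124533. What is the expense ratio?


Expense ratio = expenses / premiums
= 29513 / 124533
= 0.237


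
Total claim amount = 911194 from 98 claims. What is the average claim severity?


severity = total / number
= 911194 / 98
= 9297.898


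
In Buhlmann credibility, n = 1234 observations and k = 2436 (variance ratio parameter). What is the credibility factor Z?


Z = n / (n + k)
= 1234 / (1234 + 2436)
= 1234 / 3670
= 0.3362


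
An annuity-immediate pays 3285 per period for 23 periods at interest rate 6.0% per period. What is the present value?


PV = PMT * (1 - (1+i)^(-n)) / i
= 3285 * (1 - (1+0.06)^(-23)) / 0.06
= 3285 * (1 - 0.261797) / 0.06
= 3285 * 12.303379
= 40416.5999


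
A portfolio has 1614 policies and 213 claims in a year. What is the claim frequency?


frequency = claims / policies
= 213 / 1614
= 0.132


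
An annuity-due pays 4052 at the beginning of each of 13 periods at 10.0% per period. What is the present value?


PV_due = PMT * (1-(1+i)^(-n))/i * (1+i)
PV_immediate = 28782.7993
PV_due = 28782.7993 * 1.1
= 31661.0793


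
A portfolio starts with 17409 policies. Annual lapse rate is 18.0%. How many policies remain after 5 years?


remaining = initial * (1 - lapse)^years
= 17409 * (1 - 0.18)^5
= 17409 * 0.37074
= 6454.2099


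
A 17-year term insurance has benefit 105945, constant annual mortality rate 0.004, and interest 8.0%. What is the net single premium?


NSP = benefit * sum_{k=0}^{n-1} k_p_x * q * v^(k+1)
With constant q=0.004, v=0.925926
Sum = 0.035597
NSP = 105945 * 0.035597
= 3771.3031


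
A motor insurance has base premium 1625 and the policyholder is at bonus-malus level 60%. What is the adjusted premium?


adjusted = base * BM_level / 100
= 1625 * 60 / 100
= 1625 * 0.6
= 975.0


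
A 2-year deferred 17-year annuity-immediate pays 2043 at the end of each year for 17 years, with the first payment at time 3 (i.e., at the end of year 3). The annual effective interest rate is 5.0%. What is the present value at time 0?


PV at time 2 of the 17-year annuity-immediate:
a_n = 2043 * (1-(1+0.05)^(-17))/0.05 = 23032.9173
Discount back 2 years to time 0:
PV = 23032.9173 * (1+0.05)^(-2)
= 23032.9173 * 0.907029
= 20891.535


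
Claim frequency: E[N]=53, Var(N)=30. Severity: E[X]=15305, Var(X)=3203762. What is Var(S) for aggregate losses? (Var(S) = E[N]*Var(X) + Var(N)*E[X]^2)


Var(S) = E[N]*Var(X) + Var(N)*E[X]^2
= 53*3203762 + 30*15305^2
= 169799386 + 7027290750
= 7.1971e+09


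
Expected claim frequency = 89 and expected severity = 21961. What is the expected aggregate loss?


E[S] = E[N] * E[X]
= 89 * 21961
= 1.9545e+06


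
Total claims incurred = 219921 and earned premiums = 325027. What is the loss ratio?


Loss ratio = claims / premiums
= 219921 / 325027
= 0.6766


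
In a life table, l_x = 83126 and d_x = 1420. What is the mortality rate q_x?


q_x = d_x / l_x
= 1420 / 83126
= 0.0171


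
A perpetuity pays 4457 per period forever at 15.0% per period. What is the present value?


PV = PMT / i
= 4457 / 0.15
= 29713.3333


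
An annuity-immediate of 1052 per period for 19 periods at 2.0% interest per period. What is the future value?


FV = PMT * ((1+i)^n - 1) / i
= 1052 * ((1.02)^19 - 1) / 0.02
= 1052 * (1.456811 - 1) / 0.02
= 24028.2677


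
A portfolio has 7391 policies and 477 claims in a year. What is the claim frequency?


frequency = claims / policies
= 477 / 7391
= 0.0645


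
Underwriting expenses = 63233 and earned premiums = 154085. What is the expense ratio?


Expense ratio = expenses / premiums
= 63233 / 154085
= 0.4104


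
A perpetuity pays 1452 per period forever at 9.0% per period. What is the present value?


PV = PMT / i
= 1452 / 0.09
= 16133.3333


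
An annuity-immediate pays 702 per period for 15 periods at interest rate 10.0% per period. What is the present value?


PV = PMT * (1 - (1+i)^(-n)) / i
= 702 * (1 - (1+0.1)^(-15)) / 0.1
= 702 * (1 - 0.239392) / 0.1
= 702 * 7.60608
= 5339.4678


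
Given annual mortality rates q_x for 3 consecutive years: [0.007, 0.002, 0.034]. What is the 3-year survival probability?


p_k = 1 - q_k for each year
Survival = product of (1 - q_k)
= 0.993 * 0.998 * 0.966
= 0.9573


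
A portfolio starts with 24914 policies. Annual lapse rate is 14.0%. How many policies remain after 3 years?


remaining = initial * (1 - lapse)^years
= 24914 * (1 - 0.14)^3
= 24914 * 0.636056
= 15846.6992


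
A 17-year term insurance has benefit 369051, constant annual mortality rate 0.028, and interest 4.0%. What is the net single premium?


NSP = benefit * sum_{k=0}^{n-1} k_p_x * q * v^(k+1)
With constant q=0.028, v=0.961538
Sum = 0.281325
NSP = 369051 * 0.281325
= 103823.3786


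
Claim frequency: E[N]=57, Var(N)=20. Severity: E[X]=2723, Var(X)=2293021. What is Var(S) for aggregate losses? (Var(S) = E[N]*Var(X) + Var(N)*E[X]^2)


Var(S) = E[N]*Var(X) + Var(N)*E[X]^2
= 57*2293021 + 20*2723^2
= 130702197 + 148294580
= 2.7900e+08


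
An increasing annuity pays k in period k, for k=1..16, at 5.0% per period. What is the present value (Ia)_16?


(Ia)_n = sum_{k=1}^{n} k * v^k, v = 1/(1+i)
v = 0.952381
Sum computed term by term:
(Ia)_16 = 80.9975


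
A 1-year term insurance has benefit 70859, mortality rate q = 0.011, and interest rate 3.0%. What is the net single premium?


NSP = benefit * q * v
v = 1/(1+i) = 0.970874
NSP = 70859 * 0.011 * 0.970874
= 756.7466


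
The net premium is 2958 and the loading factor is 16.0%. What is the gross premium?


Gross = net * (1 + loading)
= 2958 * (1 + 0.16)
= 2958 * 1.16
= 3431.28


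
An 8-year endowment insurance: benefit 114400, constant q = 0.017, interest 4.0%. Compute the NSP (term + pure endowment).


Term component = 12384.2045
Pure endowment = 8_p_x * v^8 * benefit = 0.871823 * 0.73069 * 114400 = 72876.4909
NSP = 85260.6954


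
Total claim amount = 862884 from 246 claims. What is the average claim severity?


severity = total / number
= 862884 / 246
= 3507.6585


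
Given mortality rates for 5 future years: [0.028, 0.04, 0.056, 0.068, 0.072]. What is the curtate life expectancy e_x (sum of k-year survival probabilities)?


e_x = sum_{k=1}^{n} k_p_x
k_p_x values:
  1_p_x = 0.972
  2_p_x = 0.93312
  3_p_x = 0.880865
  4_p_x = 0.820966
  5_p_x = 0.761857
e_x = 4.3688


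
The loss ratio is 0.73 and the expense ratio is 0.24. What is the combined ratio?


Combined ratio = loss ratio + expense ratio
= 0.73 + 0.24
= 0.97


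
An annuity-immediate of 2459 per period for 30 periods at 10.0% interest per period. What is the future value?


FV = PMT * ((1+i)^n - 1) / i
= 2459 * ((1.1)^30 - 1) / 0.1
= 2459 * (17.449402 - 1) / 0.1
= 404490.8018


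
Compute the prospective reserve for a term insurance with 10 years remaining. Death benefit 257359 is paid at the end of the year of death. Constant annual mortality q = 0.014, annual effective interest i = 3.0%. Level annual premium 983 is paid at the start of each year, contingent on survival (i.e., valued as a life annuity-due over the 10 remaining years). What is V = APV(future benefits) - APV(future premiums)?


v = 1/(1+i) = 0.970874
APV(future benefits) per unit = sum_{k=0}^{9} k_p_x * q * v^(k+1) = 0.112559
APV(future benefits) = 257359 * 0.112559 = 28967.9554
Life annuity-due factor ä_{x:10} = sum_{k=0}^{9} k_p_x * v^k = 8.281093
APV(future premiums) = 983 * 8.281093 = 8140.3146
V = 28967.9554 - 8140.3146
= 20827.6408


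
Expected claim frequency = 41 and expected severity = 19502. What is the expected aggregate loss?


E[S] = E[N] * E[X]
= 41 * 19502
= 799582


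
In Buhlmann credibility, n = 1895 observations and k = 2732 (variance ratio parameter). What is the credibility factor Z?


Z = n / (n + k)
= 1895 / (1895 + 2732)
= 1895 / 4627
= 0.4096


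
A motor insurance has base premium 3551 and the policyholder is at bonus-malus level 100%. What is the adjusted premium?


adjusted = base * BM_level / 100
= 3551 * 100 / 100
= 3551 * 1.0
= 3551.0


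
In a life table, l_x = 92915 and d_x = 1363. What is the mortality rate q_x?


q_x = d_x / l_x
= 1363 / 92915
= 0.0147


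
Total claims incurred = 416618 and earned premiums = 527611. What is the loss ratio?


Loss ratio = claims / premiums
= 416618 / 527611
= 0.7896


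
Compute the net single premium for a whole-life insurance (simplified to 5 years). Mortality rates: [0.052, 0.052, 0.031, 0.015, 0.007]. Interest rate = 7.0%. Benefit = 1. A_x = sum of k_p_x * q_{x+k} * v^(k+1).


v = 0.934579
Year 0: k_p_x=1.0, q=0.052, term=0.048598
Year 1: k_p_x=0.948, q=0.052, term=0.043057
Year 2: k_p_x=0.898704, q=0.031, term=0.022742
Year 3: k_p_x=0.870844, q=0.015, term=0.009965
Year 4: k_p_x=0.857782, q=0.007, term=0.004281
A_x = 0.1286


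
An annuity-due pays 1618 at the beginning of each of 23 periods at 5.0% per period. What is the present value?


PV_due = PMT * (1-(1+i)^(-n))/i * (1+i)
PV_immediate = 21824.5125
PV_due = 21824.5125 * 1.05
= 22915.7382


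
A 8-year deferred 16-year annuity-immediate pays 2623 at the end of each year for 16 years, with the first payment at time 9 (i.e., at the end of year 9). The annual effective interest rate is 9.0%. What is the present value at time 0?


PV at time 8 of the 16-year annuity-immediate:
a_n = 2623 * (1-(1+0.09)^(-16))/0.09 = 21803.8401
Discount back 8 years to time 0:
PV = 21803.8401 * (1+0.09)^(-8)
= 21803.8401 * 0.501866
= 10942.6121


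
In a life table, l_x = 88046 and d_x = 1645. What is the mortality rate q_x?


q_x = d_x / l_x
= 1645 / 88046
= 0.0187


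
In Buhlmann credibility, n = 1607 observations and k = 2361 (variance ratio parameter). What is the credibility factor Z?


Z = n / (n + k)
= 1607 / (1607 + 2361)
= 1607 / 3968
= 0.405


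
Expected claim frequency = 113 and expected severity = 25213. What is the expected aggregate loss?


E[S] = E[N] * E[X]
= 113 * 25213
= 2.8491e+06


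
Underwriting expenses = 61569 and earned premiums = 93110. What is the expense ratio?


Expense ratio = expenses / premiums
= 61569 / 93110
= 0.6613


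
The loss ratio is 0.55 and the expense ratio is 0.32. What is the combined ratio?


Combined ratio = loss ratio + expense ratio
= 0.55 + 0.32
= 0.87


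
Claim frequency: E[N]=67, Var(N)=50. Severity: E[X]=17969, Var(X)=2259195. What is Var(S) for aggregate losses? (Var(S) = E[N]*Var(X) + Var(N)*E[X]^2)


Var(S) = E[N]*Var(X) + Var(N)*E[X]^2
= 67*2259195 + 50*17969^2
= 151366065 + 16144248050
= 1.6296e+10


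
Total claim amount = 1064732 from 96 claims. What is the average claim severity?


severity = total / number
= 1064732 / 96
= 11090.9583


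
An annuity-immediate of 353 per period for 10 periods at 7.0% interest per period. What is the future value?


FV = PMT * ((1+i)^n - 1) / i
= 353 * ((1.07)^10 - 1) / 0.07
= 353 * (1.967151 - 1) / 0.07
= 4877.2061


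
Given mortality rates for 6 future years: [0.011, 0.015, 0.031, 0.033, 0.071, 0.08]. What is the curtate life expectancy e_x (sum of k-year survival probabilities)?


e_x = sum_{k=1}^{n} k_p_x
k_p_x values:
  1_p_x = 0.989
  2_p_x = 0.974165
  3_p_x = 0.943966
  4_p_x = 0.912815
  5_p_x = 0.848005
  6_p_x = 0.780165
e_x = 5.4481


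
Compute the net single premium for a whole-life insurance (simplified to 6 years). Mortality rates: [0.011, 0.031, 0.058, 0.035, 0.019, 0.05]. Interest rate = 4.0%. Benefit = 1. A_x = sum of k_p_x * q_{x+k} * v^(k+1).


v = 0.961538
Year 0: k_p_x=1.0, q=0.011, term=0.010577
Year 1: k_p_x=0.989, q=0.031, term=0.028346
Year 2: k_p_x=0.958341, q=0.058, term=0.049414
Year 3: k_p_x=0.902757, q=0.035, term=0.027009
Year 4: k_p_x=0.871161, q=0.019, term=0.013605
Year 5: k_p_x=0.854609, q=0.05, term=0.03377
A_x = 0.1627


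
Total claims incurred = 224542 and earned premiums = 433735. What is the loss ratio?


Loss ratio = claims / premiums
= 224542 / 433735
= 0.5177


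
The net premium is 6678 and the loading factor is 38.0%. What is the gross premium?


Gross = net * (1 + loading)
= 6678 * (1 + 0.38)
= 6678 * 1.38
= 9215.64


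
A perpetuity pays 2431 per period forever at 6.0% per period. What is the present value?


PV = PMT / i
= 2431 / 0.06
= 40516.6667


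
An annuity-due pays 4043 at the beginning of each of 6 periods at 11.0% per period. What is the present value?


PV_due = PMT * (1-(1+i)^(-n))/i * (1+i)
PV_immediate = 17104.0645
PV_due = 17104.0645 * 1.11
= 18985.5116


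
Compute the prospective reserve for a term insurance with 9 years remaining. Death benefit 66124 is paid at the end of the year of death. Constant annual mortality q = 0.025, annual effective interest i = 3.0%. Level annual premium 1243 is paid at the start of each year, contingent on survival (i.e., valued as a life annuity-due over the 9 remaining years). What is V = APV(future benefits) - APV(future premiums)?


v = 1/(1+i) = 0.970874
APV(future benefits) per unit = sum_{k=0}^{8} k_p_x * q * v^(k+1) = 0.17716
APV(future benefits) = 66124 * 0.17716 = 11714.5213
Life annuity-due factor ä_{x:9} = sum_{k=0}^{8} k_p_x * v^k = 7.298988
APV(future premiums) = 1243 * 7.298988 = 9072.642
V = 11714.5213 - 9072.642
= 2641.8793


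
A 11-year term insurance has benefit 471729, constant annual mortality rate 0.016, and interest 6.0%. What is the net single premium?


NSP = benefit * sum_{k=0}^{n-1} k_p_x * q * v^(k+1)
With constant q=0.016, v=0.943396
Sum = 0.117654
NSP = 471729 * 0.117654
= 55500.6343


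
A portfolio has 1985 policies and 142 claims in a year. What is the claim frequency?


frequency = claims / policies
= 142 / 1985
= 0.0715


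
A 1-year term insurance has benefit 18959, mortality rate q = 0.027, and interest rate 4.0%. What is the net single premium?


NSP = benefit * q * v
v = 1/(1+i) = 0.961538
NSP = 18959 * 0.027 * 0.961538
= 492.2048


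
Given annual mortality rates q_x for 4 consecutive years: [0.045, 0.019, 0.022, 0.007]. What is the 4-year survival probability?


p_k = 1 - q_k for each year
Survival = product of (1 - q_k)
= 0.955 * 0.981 * 0.978 * 0.993
= 0.9098


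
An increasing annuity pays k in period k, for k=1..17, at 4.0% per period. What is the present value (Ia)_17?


(Ia)_n = sum_{k=1}^{n} k * v^k, v = 1/(1+i)
v = 0.961538
Sum computed term by term:
(Ia)_17 = 98.1238


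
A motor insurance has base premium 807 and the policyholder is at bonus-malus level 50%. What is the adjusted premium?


adjusted = base * BM_level / 100
= 807 * 50 / 100
= 807 * 0.5
= 403.5


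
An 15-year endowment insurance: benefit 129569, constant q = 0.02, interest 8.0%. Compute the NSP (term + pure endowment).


Term component = 19880.3474
Pure endowment = 15_p_x * v^15 * benefit = 0.738569 * 0.315242 * 129569 = 30167.263
NSP = 50047.6104


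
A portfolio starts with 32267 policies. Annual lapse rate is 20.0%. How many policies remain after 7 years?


remaining = initial * (1 - lapse)^years
= 32267 * (1 - 0.2)^7
= 32267 * 0.209715
= 6766.8804


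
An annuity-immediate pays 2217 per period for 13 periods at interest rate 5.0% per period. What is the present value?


PV = PMT * (1 - (1+i)^(-n)) / i
= 2217 * (1 - (1+0.05)^(-13)) / 0.05
= 2217 * (1 - 0.530321) / 0.05
= 2217 * 9.393573
= 20825.5513


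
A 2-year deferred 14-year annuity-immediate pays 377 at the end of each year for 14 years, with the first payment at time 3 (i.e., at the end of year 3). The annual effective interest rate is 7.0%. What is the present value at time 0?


PV at time 2 of the 14-year annuity-immediate:
a_n = 377 * (1-(1+0.07)^(-14))/0.07 = 3297.0414
Discount back 2 years to time 0:
PV = 3297.0414 * (1+0.07)^(-2)
= 3297.0414 * 0.873439
= 2879.7637


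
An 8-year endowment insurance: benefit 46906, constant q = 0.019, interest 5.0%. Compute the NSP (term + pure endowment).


Term component = 5417.7109
Pure endowment = 8_p_x * v^8 * benefit = 0.857733 * 0.676839 * 46906 = 27231.1552
NSP = 32648.8661


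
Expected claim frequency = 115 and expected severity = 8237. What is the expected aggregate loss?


E[S] = E[N] * E[X]
= 115 * 8237
= 947255


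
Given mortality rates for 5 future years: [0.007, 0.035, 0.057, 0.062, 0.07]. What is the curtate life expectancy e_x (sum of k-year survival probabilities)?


e_x = sum_{k=1}^{n} k_p_x
k_p_x values:
  1_p_x = 0.993
  2_p_x = 0.958245
  3_p_x = 0.903625
  4_p_x = 0.8476
  5_p_x = 0.788268
e_x = 4.4907


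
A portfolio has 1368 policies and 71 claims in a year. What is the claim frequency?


frequency = claims / policies
= 71 / 1368
= 0.0519


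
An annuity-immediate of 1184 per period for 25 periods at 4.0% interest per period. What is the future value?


FV = PMT * ((1+i)^n - 1) / i
= 1184 * ((1.04)^25 - 1) / 0.04
= 1184 * (2.665836 - 1) / 0.04
= 49308.7554


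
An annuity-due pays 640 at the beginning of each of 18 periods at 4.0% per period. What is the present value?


PV_due = PMT * (1-(1+i)^(-n))/i * (1+i)
PV_immediate = 8101.9501
PV_due = 8101.9501 * 1.04
= 8426.0281


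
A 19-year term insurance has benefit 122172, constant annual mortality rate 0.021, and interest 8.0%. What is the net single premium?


NSP = benefit * sum_{k=0}^{n-1} k_p_x * q * v^(k+1)
With constant q=0.021, v=0.925926
Sum = 0.175731
NSP = 122172 * 0.175731
= 21469.4119


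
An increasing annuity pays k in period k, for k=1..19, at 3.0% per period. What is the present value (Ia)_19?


(Ia)_n = sum_{k=1}^{n} k * v^k, v = 1/(1+i)
v = 0.970874
Sum computed term by term:
(Ia)_19 = 130.6026


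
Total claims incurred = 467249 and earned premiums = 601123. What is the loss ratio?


Loss ratio = claims / premiums
= 467249 / 601123
= 0.7773


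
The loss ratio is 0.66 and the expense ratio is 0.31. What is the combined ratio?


Combined ratio = loss ratio + expense ratio
= 0.66 + 0.31
= 0.97
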